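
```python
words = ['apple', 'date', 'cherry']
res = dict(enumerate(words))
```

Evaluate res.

Step 1: enumerate pairs indices with words:
  0 -> 'apple'
  1 -> 'date'
  2 -> 'cherry'
Therefore res = {0: 'apple', 1: 'date', 2: 'cherry'}.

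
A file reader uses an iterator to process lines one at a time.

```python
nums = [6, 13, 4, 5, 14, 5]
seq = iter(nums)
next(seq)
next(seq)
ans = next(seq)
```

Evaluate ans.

Step 1: Create iterator over [6, 13, 4, 5, 14, 5].
Step 2: next() consumes 6.
Step 3: next() consumes 13.
Step 4: next() returns 4.
Therefore ans = 4.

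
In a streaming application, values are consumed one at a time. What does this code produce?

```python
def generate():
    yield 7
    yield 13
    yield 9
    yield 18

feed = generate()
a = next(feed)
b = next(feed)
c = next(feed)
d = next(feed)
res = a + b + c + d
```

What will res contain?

Step 1: Create generator and consume all values:
  a = next(feed) = 7
  b = next(feed) = 13
  c = next(feed) = 9
  d = next(feed) = 18
Step 2: res = 7 + 13 + 9 + 18 = 47.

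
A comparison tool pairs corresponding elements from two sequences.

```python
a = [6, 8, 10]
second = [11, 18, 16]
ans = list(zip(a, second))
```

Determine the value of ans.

Step 1: zip pairs elements at same index:
  Index 0: (6, 11)
  Index 1: (8, 18)
  Index 2: (10, 16)
Therefore ans = [(6, 11), (8, 18), (10, 16)].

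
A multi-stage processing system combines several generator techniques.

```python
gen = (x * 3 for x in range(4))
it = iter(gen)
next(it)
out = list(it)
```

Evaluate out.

Step 1: Generator produces [0, 3, 6, 9].
Step 2: next(it) consumes first element (0).
Step 3: list(it) collects remaining: [3, 6, 9].
Therefore out = [3, 6, 9].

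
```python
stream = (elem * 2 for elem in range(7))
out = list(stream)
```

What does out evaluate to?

Step 1: For each elem in range(7), compute elem*2:
  elem=0: 0*2 = 0
  elem=1: 1*2 = 2
  elem=2: 2*2 = 4
  elem=3: 3*2 = 6
  elem=4: 4*2 = 8
  elem=5: 5*2 = 10
  elem=6: 6*2 = 12
Therefore out = [0, 2, 4, 6, 8, 10, 12].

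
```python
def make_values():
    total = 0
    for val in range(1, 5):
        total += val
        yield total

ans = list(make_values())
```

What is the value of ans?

Step 1: Generator accumulates running sum:
  val=1: total = 1, yield 1
  val=2: total = 3, yield 3
  val=3: total = 6, yield 6
  val=4: total = 10, yield 10
Therefore ans = [1, 3, 6, 10].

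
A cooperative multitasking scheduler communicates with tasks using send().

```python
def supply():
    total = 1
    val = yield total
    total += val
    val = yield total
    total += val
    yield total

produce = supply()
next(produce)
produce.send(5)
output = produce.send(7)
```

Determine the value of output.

Step 1: next() -> yield total=1.
Step 2: send(5) -> val=5, total = 1+5 = 6, yield 6.
Step 3: send(7) -> val=7, total = 6+7 = 13, yield 13.
Therefore output = 13.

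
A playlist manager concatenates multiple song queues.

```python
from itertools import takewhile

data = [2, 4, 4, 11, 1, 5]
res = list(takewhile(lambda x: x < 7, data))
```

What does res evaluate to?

Step 1: takewhile stops at first element >= 7:
  2 < 7: take
  4 < 7: take
  4 < 7: take
  11 >= 7: stop
Therefore res = [2, 4, 4].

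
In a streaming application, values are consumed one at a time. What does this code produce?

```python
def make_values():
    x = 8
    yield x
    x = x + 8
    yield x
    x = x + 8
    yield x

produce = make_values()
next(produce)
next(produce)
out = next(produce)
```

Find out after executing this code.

Step 1: Trace through generator execution:
  Yield 1: x starts at 8, yield 8
  Yield 2: x = 8 + 8 = 16, yield 16
  Yield 3: x = 16 + 8 = 24, yield 24
Step 2: First next() gets 8, second next() gets the second value, third next() yields 24.
Therefore out = 24.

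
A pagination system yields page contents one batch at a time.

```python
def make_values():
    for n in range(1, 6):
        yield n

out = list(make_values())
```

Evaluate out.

Step 1: The generator yields each value from range(1, 6).
Step 2: list() consumes all yields: [1, 2, 3, 4, 5].
Therefore out = [1, 2, 3, 4, 5].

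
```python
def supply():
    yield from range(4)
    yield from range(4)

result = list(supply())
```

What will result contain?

Step 1: Trace yields in order:
  yield 0
  yield 1
  yield 2
  yield 3
  yield 0
  yield 1
  yield 2
  yield 3
Therefore result = [0, 1, 2, 3, 0, 1, 2, 3].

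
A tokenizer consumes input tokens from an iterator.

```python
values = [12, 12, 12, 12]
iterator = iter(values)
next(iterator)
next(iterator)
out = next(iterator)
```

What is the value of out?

Step 1: Create iterator over [12, 12, 12, 12].
Step 2: next() consumes 12.
Step 3: next() consumes 12.
Step 4: next() returns 12.
Therefore out = 12.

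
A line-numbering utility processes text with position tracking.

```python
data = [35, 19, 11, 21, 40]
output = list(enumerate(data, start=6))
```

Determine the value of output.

Step 1: enumerate with start=6:
  (6, 35)
  (7, 19)
  (8, 11)
  (9, 21)
  (10, 40)
Therefore output = [(6, 35), (7, 19), (8, 11), (9, 21), (10, 40)].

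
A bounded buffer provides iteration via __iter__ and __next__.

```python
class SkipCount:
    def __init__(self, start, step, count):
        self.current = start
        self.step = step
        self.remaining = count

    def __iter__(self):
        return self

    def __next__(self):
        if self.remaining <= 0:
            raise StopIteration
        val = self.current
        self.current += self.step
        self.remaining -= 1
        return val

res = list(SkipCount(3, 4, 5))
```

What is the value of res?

Step 1: SkipCount starts at 3, increments by 4, for 5 steps:
  Yield 3, then current += 4
  Yield 7, then current += 4
  Yield 11, then current += 4
  Yield 15, then current += 4
  Yield 19, then current += 4
Therefore res = [3, 7, 11, 15, 19].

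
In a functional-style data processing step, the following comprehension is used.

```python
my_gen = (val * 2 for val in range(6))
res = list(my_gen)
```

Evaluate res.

Step 1: For each val in range(6), compute val*2:
  val=0: 0*2 = 0
  val=1: 1*2 = 2
  val=2: 2*2 = 4
  val=3: 3*2 = 6
  val=4: 4*2 = 8
  val=5: 5*2 = 10
Therefore res = [0, 2, 4, 6, 8, 10].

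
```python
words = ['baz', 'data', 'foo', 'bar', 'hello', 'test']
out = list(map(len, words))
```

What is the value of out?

Step 1: Map len() to each word:
  'baz' -> 3
  'data' -> 4
  'foo' -> 3
  'bar' -> 3
  'hello' -> 5
  'test' -> 4
Therefore out = [3, 4, 3, 3, 5, 4].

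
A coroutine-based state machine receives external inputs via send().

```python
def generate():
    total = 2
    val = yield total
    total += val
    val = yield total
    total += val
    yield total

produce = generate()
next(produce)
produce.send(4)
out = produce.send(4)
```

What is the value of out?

Step 1: next() -> yield total=2.
Step 2: send(4) -> val=4, total = 2+4 = 6, yield 6.
Step 3: send(4) -> val=4, total = 6+4 = 10, yield 10.
Therefore out = 10.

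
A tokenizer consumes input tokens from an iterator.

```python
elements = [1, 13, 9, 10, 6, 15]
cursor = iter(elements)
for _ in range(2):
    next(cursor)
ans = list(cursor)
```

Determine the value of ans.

Step 1: Create iterator over [1, 13, 9, 10, 6, 15].
Step 2: Advance 2 positions (consuming [1, 13]).
Step 3: list() collects remaining elements: [9, 10, 6, 15].
Therefore ans = [9, 10, 6, 15].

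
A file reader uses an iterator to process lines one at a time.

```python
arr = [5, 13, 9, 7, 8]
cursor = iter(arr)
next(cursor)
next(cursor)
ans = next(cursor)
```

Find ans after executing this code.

Step 1: Create iterator over [5, 13, 9, 7, 8].
Step 2: next() consumes 5.
Step 3: next() consumes 13.
Step 4: next() returns 9.
Therefore ans = 9.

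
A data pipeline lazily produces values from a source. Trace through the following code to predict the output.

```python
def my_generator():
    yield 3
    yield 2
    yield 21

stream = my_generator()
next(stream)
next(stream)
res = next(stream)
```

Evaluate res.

Step 1: my_generator() creates a generator.
Step 2: next(stream) yields 3 (consumed and discarded).
Step 3: next(stream) yields 2 (consumed and discarded).
Step 4: next(stream) yields 21, assigned to res.
Therefore res = 21.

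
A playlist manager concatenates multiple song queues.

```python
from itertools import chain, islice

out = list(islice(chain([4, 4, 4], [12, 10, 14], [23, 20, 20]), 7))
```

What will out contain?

Step 1: chain([4, 4, 4], [12, 10, 14], [23, 20, 20]) = [4, 4, 4, 12, 10, 14, 23, 20, 20].
Step 2: islice takes first 7 elements: [4, 4, 4, 12, 10, 14, 23].
Therefore out = [4, 4, 4, 12, 10, 14, 23].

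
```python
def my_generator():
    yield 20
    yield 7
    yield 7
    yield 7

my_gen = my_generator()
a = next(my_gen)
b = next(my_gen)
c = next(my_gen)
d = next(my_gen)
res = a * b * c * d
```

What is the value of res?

Step 1: Create generator and consume all values:
  a = next(my_gen) = 20
  b = next(my_gen) = 7
  c = next(my_gen) = 7
  d = next(my_gen) = 7
Step 2: res = 20 * 7 * 7 * 7 = 6860.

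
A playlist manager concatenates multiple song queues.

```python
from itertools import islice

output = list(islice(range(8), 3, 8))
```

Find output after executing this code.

Step 1: islice(range(8), 3, 8) takes elements at indices [3, 8).
Step 2: Elements: [3, 4, 5, 6, 7].
Therefore output = [3, 4, 5, 6, 7].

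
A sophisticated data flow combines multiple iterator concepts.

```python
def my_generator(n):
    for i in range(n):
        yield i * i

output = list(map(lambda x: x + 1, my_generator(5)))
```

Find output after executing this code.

Step 1: my_generator(5) yields squares: [0, 1, 4, 9, 16].
Step 2: map adds 1 to each: [1, 2, 5, 10, 17].
Therefore output = [1, 2, 5, 10, 17].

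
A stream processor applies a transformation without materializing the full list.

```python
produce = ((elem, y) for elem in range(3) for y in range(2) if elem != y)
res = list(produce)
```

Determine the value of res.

Step 1: Nested generator over range(3) x range(2) where elem != y:
  (0, 0): excluded (elem == y)
  (0, 1): included
  (1, 0): included
  (1, 1): excluded (elem == y)
  (2, 0): included
  (2, 1): included
Therefore res = [(0, 1), (1, 0), (2, 0), (2, 1)].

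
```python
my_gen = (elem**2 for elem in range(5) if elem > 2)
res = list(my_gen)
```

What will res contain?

Step 1: For range(5), keep elem > 2, then square:
  elem=0: 0 <= 2, excluded
  elem=1: 1 <= 2, excluded
  elem=2: 2 <= 2, excluded
  elem=3: 3 > 2, yield 3**2 = 9
  elem=4: 4 > 2, yield 4**2 = 16
Therefore res = [9, 16].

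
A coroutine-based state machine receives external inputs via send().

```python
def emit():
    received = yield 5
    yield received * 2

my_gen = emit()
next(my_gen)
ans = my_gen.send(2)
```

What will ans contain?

Step 1: next(my_gen) advances to first yield, producing 5.
Step 2: send(2) resumes, received = 2.
Step 3: yield received * 2 = 2 * 2 = 4.
Therefore ans = 4.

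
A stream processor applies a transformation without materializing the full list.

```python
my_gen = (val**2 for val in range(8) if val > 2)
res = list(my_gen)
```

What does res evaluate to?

Step 1: For range(8), keep val > 2, then square:
  val=0: 0 <= 2, excluded
  val=1: 1 <= 2, excluded
  val=2: 2 <= 2, excluded
  val=3: 3 > 2, yield 3**2 = 9
  val=4: 4 > 2, yield 4**2 = 16
  val=5: 5 > 2, yield 5**2 = 25
  val=6: 6 > 2, yield 6**2 = 36
  val=7: 7 > 2, yield 7**2 = 49
Therefore res = [9, 16, 25, 36, 49].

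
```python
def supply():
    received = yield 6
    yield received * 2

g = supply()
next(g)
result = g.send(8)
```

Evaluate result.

Step 1: next(g) advances to first yield, producing 6.
Step 2: send(8) resumes, received = 8.
Step 3: yield received * 2 = 8 * 2 = 16.
Therefore result = 16.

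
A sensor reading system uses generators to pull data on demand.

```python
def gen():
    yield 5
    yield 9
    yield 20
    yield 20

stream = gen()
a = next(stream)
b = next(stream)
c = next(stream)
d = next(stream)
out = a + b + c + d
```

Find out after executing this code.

Step 1: Create generator and consume all values:
  a = next(stream) = 5
  b = next(stream) = 9
  c = next(stream) = 20
  d = next(stream) = 20
Step 2: out = 5 + 9 + 20 + 20 = 54.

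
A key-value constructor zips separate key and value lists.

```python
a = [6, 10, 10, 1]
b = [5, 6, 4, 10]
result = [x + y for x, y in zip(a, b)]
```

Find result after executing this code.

Step 1: Add corresponding elements:
  6 + 5 = 11
  10 + 6 = 16
  10 + 4 = 14
  1 + 10 = 11
Therefore result = [11, 16, 14, 11].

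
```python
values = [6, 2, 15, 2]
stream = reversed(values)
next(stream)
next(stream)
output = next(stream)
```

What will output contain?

Step 1: reversed([6, 2, 15, 2]) gives iterator: [2, 15, 2, 6].
Step 2: First next() = 2, second next() = 15.
Step 3: Third next() = 2.
Therefore output = 2.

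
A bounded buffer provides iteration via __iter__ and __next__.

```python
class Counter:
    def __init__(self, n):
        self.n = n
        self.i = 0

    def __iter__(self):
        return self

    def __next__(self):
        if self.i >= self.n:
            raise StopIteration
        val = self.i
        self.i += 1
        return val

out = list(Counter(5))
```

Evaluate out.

Step 1: Counter(5) creates an iterator counting 0 to 4.
Step 2: list() consumes all values: [0, 1, 2, 3, 4].
Therefore out = [0, 1, 2, 3, 4].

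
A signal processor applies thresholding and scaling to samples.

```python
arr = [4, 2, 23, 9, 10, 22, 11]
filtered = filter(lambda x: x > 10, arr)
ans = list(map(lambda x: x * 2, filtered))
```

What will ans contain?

Step 1: Filter arr for elements > 10:
  4: removed
  2: removed
  23: kept
  9: removed
  10: removed
  22: kept
  11: kept
Step 2: Map x * 2 on filtered [23, 22, 11]:
  23 -> 46
  22 -> 44
  11 -> 22
Therefore ans = [46, 44, 22].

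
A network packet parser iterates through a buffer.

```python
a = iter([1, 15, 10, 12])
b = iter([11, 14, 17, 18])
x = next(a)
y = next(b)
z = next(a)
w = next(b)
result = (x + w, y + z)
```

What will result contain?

Step 1: a iterates [1, 15, 10, 12], b iterates [11, 14, 17, 18].
Step 2: x = next(a) = 1, y = next(b) = 11.
Step 3: z = next(a) = 15, w = next(b) = 14.
Step 4: result = (1 + 14, 11 + 15) = (15, 26).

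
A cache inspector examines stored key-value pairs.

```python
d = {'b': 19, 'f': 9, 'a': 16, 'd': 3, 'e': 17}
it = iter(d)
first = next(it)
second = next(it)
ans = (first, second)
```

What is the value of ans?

Step 1: iter(d) iterates over keys: ['b', 'f', 'a', 'd', 'e'].
Step 2: first = next(it) = 'b', second = next(it) = 'f'.
Therefore ans = ('b', 'f').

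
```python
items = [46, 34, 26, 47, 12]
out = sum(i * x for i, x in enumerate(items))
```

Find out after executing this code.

Step 1: Compute i * x for each (i, x) in enumerate([46, 34, 26, 47, 12]):
  i=0, x=46: 0*46 = 0
  i=1, x=34: 1*34 = 34
  i=2, x=26: 2*26 = 52
  i=3, x=47: 3*47 = 141
  i=4, x=12: 4*12 = 48
Step 2: sum = 0 + 34 + 52 + 141 + 48 = 275.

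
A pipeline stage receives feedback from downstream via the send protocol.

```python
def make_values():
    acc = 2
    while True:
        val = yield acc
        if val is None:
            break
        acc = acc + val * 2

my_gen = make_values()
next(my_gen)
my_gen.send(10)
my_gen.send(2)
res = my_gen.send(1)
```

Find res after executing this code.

Step 1: next() -> yield acc=2.
Step 2: send(10) -> val=10, acc = 2 + 10*2 = 22, yield 22.
Step 3: send(2) -> val=2, acc = 22 + 2*2 = 26, yield 26.
Step 4: send(1) -> val=1, acc = 26 + 1*2 = 28, yield 28.
Therefore res = 28.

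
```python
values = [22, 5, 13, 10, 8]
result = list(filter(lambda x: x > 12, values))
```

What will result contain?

Step 1: Filter elements > 12:
  22: kept
  5: removed
  13: kept
  10: removed
  8: removed
Therefore result = [22, 13].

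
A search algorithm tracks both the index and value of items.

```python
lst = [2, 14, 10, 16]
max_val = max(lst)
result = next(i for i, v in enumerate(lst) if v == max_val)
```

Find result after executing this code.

Step 1: max([2, 14, 10, 16]) = 16.
Step 2: Find first index where value == 16:
  Index 0: 2 != 16
  Index 1: 14 != 16
  Index 2: 10 != 16
  Index 3: 16 == 16, found!
Therefore result = 3.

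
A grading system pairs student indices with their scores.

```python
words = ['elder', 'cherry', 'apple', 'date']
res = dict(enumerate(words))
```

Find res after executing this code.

Step 1: enumerate pairs indices with words:
  0 -> 'elder'
  1 -> 'cherry'
  2 -> 'apple'
  3 -> 'date'
Therefore res = {0: 'elder', 1: 'cherry', 2: 'apple', 3: 'date'}.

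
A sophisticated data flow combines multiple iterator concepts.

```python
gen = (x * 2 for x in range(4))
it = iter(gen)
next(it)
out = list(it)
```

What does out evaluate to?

Step 1: Generator produces [0, 2, 4, 6].
Step 2: next(it) consumes first element (0).
Step 3: list(it) collects remaining: [2, 4, 6].
Therefore out = [2, 4, 6].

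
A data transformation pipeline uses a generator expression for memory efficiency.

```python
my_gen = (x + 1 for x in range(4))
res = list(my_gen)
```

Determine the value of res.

Step 1: For each x in range(4), compute x+1:
  x=0: 0+1 = 1
  x=1: 1+1 = 2
  x=2: 2+1 = 3
  x=3: 3+1 = 4
Therefore res = [1, 2, 3, 4].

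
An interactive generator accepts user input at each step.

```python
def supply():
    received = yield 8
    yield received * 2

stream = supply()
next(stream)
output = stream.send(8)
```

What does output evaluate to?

Step 1: next(stream) advances to first yield, producing 8.
Step 2: send(8) resumes, received = 8.
Step 3: yield received * 2 = 8 * 2 = 16.
Therefore output = 16.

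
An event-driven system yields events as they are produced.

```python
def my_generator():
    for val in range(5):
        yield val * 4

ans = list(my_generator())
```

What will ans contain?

Step 1: For each val in range(5), yield val * 4:
  val=0: yield 0 * 4 = 0
  val=1: yield 1 * 4 = 4
  val=2: yield 2 * 4 = 8
  val=3: yield 3 * 4 = 12
  val=4: yield 4 * 4 = 16
Therefore ans = [0, 4, 8, 12, 16].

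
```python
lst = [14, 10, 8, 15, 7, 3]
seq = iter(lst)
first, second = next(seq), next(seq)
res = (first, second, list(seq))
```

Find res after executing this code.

Step 1: Create iterator over [14, 10, 8, 15, 7, 3].
Step 2: first = 14, second = 10.
Step 3: Remaining elements: [8, 15, 7, 3].
Therefore res = (14, 10, [8, 15, 7, 3]).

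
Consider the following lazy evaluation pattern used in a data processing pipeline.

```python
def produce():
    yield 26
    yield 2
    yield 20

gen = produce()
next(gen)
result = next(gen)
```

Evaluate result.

Step 1: produce() creates a generator.
Step 2: next(gen) yields 26 (consumed and discarded).
Step 3: next(gen) yields 2, assigned to result.
Therefore result = 2.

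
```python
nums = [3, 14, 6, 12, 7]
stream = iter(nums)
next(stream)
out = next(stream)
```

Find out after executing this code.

Step 1: Create iterator over [3, 14, 6, 12, 7].
Step 2: next() consumes 3.
Step 3: next() returns 14.
Therefore out = 14.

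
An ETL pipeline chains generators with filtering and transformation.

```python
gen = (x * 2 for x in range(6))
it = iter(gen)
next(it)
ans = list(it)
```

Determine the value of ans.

Step 1: Generator produces [0, 2, 4, 6, 8, 10].
Step 2: next(it) consumes first element (0).
Step 3: list(it) collects remaining: [2, 4, 6, 8, 10].
Therefore ans = [2, 4, 6, 8, 10].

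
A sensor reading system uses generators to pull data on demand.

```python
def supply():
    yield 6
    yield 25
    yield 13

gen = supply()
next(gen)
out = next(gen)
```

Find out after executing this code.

Step 1: supply() creates a generator.
Step 2: next(gen) yields 6 (consumed and discarded).
Step 3: next(gen) yields 25, assigned to out.
Therefore out = 25.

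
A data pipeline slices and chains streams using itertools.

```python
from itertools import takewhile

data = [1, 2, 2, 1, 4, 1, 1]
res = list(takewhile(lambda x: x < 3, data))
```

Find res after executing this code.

Step 1: takewhile stops at first element >= 3:
  1 < 3: take
  2 < 3: take
  2 < 3: take
  1 < 3: take
  4 >= 3: stop
Therefore res = [1, 2, 2, 1].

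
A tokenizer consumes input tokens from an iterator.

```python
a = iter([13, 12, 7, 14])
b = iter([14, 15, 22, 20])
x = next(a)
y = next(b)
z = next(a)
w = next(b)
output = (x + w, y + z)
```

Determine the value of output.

Step 1: a iterates [13, 12, 7, 14], b iterates [14, 15, 22, 20].
Step 2: x = next(a) = 13, y = next(b) = 14.
Step 3: z = next(a) = 12, w = next(b) = 15.
Step 4: output = (13 + 15, 14 + 12) = (28, 26).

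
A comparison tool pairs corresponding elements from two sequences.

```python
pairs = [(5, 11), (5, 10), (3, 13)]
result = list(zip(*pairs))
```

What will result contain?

Step 1: zip(*pairs) transposes: unzips [(5, 11), (5, 10), (3, 13)] into separate sequences.
Step 2: First elements: (5, 5, 3), second elements: (11, 10, 13).
Therefore result = [(5, 5, 3), (11, 10, 13)].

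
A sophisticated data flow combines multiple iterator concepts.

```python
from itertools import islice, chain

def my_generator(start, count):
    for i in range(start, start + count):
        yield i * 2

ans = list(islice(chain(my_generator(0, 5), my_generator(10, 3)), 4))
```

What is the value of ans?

Step 1: my_generator(0, 5) yields [0, 2, 4, 6, 8].
Step 2: my_generator(10, 3) yields [20, 22, 24].
Step 3: chain concatenates: [0, 2, 4, 6, 8, 20, 22, 24].
Step 4: islice takes first 4: [0, 2, 4, 6].
Therefore ans = [0, 2, 4, 6].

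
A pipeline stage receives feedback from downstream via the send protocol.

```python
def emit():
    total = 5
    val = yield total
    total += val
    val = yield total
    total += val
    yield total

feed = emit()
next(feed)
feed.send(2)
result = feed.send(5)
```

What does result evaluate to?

Step 1: next() -> yield total=5.
Step 2: send(2) -> val=2, total = 5+2 = 7, yield 7.
Step 3: send(5) -> val=5, total = 7+5 = 12, yield 12.
Therefore result = 12.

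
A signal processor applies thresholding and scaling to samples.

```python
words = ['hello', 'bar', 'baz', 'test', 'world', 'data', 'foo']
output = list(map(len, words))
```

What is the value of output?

Step 1: Map len() to each word:
  'hello' -> 5
  'bar' -> 3
  'baz' -> 3
  'test' -> 4
  'world' -> 5
  'data' -> 4
  'foo' -> 3
Therefore output = [5, 3, 3, 4, 5, 4, 3].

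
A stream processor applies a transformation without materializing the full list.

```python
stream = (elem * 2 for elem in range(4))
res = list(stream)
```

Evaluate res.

Step 1: For each elem in range(4), compute elem*2:
  elem=0: 0*2 = 0
  elem=1: 1*2 = 2
  elem=2: 2*2 = 4
  elem=3: 3*2 = 6
Therefore res = [0, 2, 4, 6].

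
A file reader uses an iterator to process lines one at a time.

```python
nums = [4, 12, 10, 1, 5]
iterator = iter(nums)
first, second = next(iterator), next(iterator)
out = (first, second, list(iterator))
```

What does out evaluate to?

Step 1: Create iterator over [4, 12, 10, 1, 5].
Step 2: first = 4, second = 12.
Step 3: Remaining elements: [10, 1, 5].
Therefore out = (4, 12, [10, 1, 5]).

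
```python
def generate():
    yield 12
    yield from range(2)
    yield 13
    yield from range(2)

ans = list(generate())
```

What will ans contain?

Step 1: Trace yields in order:
  yield 12
  yield 0
  yield 1
  yield 13
  yield 0
  yield 1
Therefore ans = [12, 0, 1, 13, 0, 1].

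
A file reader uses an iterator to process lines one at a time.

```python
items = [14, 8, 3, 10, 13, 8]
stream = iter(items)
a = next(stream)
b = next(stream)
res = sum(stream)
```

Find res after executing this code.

Step 1: Create iterator over [14, 8, 3, 10, 13, 8].
Step 2: a = next() = 14, b = next() = 8.
Step 3: sum() of remaining [3, 10, 13, 8] = 34.
Therefore res = 34.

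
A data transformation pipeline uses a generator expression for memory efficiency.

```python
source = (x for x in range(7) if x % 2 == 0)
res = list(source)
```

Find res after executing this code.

Step 1: Filter range(7) keeping only even values:
  x=0: even, included
  x=1: odd, excluded
  x=2: even, included
  x=3: odd, excluded
  x=4: even, included
  x=5: odd, excluded
  x=6: even, included
Therefore res = [0, 2, 4, 6].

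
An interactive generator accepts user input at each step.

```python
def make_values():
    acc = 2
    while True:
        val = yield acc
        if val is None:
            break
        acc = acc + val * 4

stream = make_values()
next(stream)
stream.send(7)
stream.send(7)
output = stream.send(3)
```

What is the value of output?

Step 1: next() -> yield acc=2.
Step 2: send(7) -> val=7, acc = 2 + 7*4 = 30, yield 30.
Step 3: send(7) -> val=7, acc = 30 + 7*4 = 58, yield 58.
Step 4: send(3) -> val=3, acc = 58 + 3*4 = 70, yield 70.
Therefore output = 70.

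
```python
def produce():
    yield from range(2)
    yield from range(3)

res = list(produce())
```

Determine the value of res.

Step 1: Trace yields in order:
  yield 0
  yield 1
  yield 0
  yield 1
  yield 2
Therefore res = [0, 1, 0, 1, 2].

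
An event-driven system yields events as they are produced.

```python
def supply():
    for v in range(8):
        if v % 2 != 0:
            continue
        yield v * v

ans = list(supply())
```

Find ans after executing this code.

Step 1: Only yield v**2 when v is divisible by 2:
  v=0: 0 % 2 == 0, yield 0**2 = 0
  v=2: 2 % 2 == 0, yield 2**2 = 4
  v=4: 4 % 2 == 0, yield 4**2 = 16
  v=6: 6 % 2 == 0, yield 6**2 = 36
Therefore ans = [0, 4, 16, 36].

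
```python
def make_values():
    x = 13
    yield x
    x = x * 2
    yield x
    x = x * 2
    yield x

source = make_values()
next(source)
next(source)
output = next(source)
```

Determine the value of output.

Step 1: Trace through generator execution:
  Yield 1: x starts at 13, yield 13
  Yield 2: x = 13 * 2 = 26, yield 26
  Yield 3: x = 26 * 2 = 52, yield 52
Step 2: First next() gets 13, second next() gets the second value, third next() yields 52.
Therefore output = 52.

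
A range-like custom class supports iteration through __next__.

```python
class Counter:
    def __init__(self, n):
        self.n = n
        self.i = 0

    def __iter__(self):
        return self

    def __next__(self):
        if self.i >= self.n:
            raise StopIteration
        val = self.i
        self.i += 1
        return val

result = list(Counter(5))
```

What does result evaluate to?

Step 1: Counter(5) creates an iterator counting 0 to 4.
Step 2: list() consumes all values: [0, 1, 2, 3, 4].
Therefore result = [0, 1, 2, 3, 4].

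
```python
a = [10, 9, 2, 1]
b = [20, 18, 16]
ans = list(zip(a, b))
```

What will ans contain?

Step 1: zip stops at shortest (len(a)=4, len(b)=3):
  Index 0: (10, 20)
  Index 1: (9, 18)
  Index 2: (2, 16)
Step 2: Last element of a (1) has no pair, dropped.
Therefore ans = [(10, 20), (9, 18), (2, 16)].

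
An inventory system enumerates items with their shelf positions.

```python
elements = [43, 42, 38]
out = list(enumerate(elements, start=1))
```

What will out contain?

Step 1: enumerate with start=1:
  (1, 43)
  (2, 42)
  (3, 38)
Therefore out = [(1, 43), (2, 42), (3, 38)].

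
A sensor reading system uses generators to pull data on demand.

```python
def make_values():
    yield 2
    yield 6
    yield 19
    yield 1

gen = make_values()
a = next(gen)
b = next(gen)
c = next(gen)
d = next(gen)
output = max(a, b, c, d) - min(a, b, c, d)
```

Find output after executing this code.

Step 1: Create generator and consume all values:
  a = next(gen) = 2
  b = next(gen) = 6
  c = next(gen) = 19
  d = next(gen) = 1
Step 2: max = 19, min = 1, output = 19 - 1 = 18.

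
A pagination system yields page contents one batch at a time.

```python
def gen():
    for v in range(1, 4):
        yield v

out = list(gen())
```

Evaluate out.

Step 1: The generator yields each value from range(1, 4).
Step 2: list() consumes all yields: [1, 2, 3].
Therefore out = [1, 2, 3].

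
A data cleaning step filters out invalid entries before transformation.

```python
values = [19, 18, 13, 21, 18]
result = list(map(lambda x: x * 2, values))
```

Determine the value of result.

Step 1: Apply lambda x: x * 2 to each element:
  19 -> 38
  18 -> 36
  13 -> 26
  21 -> 42
  18 -> 36
Therefore result = [38, 36, 26, 42, 36].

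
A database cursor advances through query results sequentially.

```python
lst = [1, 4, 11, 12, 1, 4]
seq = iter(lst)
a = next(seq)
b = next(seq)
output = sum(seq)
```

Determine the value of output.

Step 1: Create iterator over [1, 4, 11, 12, 1, 4].
Step 2: a = next() = 1, b = next() = 4.
Step 3: sum() of remaining [11, 12, 1, 4] = 28.
Therefore output = 28.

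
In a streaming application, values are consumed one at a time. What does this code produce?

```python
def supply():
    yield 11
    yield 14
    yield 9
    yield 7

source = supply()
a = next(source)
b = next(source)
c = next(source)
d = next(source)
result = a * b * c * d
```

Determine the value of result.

Step 1: Create generator and consume all values:
  a = next(source) = 11
  b = next(source) = 14
  c = next(source) = 9
  d = next(source) = 7
Step 2: result = 11 * 14 * 9 * 7 = 9702.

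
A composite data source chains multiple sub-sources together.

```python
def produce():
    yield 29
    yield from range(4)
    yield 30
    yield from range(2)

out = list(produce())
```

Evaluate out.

Step 1: Trace yields in order:
  yield 29
  yield 0
  yield 1
  yield 2
  yield 3
  yield 30
  yield 0
  yield 1
Therefore out = [29, 0, 1, 2, 3, 30, 0, 1].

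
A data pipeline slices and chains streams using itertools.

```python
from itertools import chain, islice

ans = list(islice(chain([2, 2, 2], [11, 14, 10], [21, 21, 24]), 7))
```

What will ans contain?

Step 1: chain([2, 2, 2], [11, 14, 10], [21, 21, 24]) = [2, 2, 2, 11, 14, 10, 21, 21, 24].
Step 2: islice takes first 7 elements: [2, 2, 2, 11, 14, 10, 21].
Therefore ans = [2, 2, 2, 11, 14, 10, 21].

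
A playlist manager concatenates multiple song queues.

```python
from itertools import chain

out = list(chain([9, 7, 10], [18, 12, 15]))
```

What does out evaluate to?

Step 1: chain() concatenates iterables: [9, 7, 10] + [18, 12, 15].
Therefore out = [9, 7, 10, 18, 12, 15].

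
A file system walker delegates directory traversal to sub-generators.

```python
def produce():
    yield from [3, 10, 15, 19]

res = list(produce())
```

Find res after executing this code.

Step 1: yield from delegates to the iterable, yielding each element.
Step 2: Collected values: [3, 10, 15, 19].
Therefore res = [3, 10, 15, 19].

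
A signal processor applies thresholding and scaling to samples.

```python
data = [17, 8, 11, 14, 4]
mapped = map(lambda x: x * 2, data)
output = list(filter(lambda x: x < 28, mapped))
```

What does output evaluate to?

Step 1: Map x * 2:
  17 -> 34
  8 -> 16
  11 -> 22
  14 -> 28
  4 -> 8
Step 2: Filter for < 28:
  34: removed
  16: kept
  22: kept
  28: removed
  8: kept
Therefore output = [16, 22, 8].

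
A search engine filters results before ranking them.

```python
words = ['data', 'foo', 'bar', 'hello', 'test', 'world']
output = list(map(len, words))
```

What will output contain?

Step 1: Map len() to each word:
  'data' -> 4
  'foo' -> 3
  'bar' -> 3
  'hello' -> 5
  'test' -> 4
  'world' -> 5
Therefore output = [4, 3, 3, 5, 4, 5].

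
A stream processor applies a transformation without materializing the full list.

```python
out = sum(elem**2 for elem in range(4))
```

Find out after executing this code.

Step 1: Compute elem**2 for each elem in range(4):
  elem=0: 0**2 = 0
  elem=1: 1**2 = 1
  elem=2: 2**2 = 4
  elem=3: 3**2 = 9
Step 2: sum = 0 + 1 + 4 + 9 = 14.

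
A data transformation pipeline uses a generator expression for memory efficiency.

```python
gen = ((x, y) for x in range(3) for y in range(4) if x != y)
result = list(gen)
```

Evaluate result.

Step 1: Nested generator over range(3) x range(4) where x != y:
  (0, 0): excluded (x == y)
  (0, 1): included
  (0, 2): included
  (0, 3): included
  (1, 0): included
  (1, 1): excluded (x == y)
  (1, 2): included
  (1, 3): included
  (2, 0): included
  (2, 1): included
  (2, 2): excluded (x == y)
  (2, 3): included
Therefore result = [(0, 1), (0, 2), (0, 3), (1, 0), (1, 2), (1, 3), (2, 0), (2, 1), (2, 3)].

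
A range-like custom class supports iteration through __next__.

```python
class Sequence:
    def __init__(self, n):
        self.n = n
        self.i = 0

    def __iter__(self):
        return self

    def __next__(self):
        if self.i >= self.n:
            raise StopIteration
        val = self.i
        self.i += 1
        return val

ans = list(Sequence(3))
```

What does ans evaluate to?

Step 1: Sequence(3) creates an iterator counting 0 to 2.
Step 2: list() consumes all values: [0, 1, 2].
Therefore ans = [0, 1, 2].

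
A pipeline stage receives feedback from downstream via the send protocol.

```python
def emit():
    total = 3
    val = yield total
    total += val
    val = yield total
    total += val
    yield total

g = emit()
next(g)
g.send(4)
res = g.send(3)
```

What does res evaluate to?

Step 1: next() -> yield total=3.
Step 2: send(4) -> val=4, total = 3+4 = 7, yield 7.
Step 3: send(3) -> val=3, total = 7+3 = 10, yield 10.
Therefore res = 10.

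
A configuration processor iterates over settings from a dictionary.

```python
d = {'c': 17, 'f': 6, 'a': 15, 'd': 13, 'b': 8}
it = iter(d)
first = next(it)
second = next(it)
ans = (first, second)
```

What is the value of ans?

Step 1: iter(d) iterates over keys: ['c', 'f', 'a', 'd', 'b'].
Step 2: first = next(it) = 'c', second = next(it) = 'f'.
Therefore ans = ('c', 'f').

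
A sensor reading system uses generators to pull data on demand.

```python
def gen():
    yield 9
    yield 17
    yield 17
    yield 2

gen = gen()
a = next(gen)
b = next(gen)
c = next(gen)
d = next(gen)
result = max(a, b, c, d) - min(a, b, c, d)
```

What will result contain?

Step 1: Create generator and consume all values:
  a = next(gen) = 9
  b = next(gen) = 17
  c = next(gen) = 17
  d = next(gen) = 2
Step 2: max = 17, min = 2, result = 17 - 2 = 15.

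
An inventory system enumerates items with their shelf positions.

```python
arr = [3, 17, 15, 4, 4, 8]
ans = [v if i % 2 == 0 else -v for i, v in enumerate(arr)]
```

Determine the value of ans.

Step 1: For each (i, v), keep v if i is even, negate if odd:
  i=0 (even): keep 3
  i=1 (odd): negate to -17
  i=2 (even): keep 15
  i=3 (odd): negate to -4
  i=4 (even): keep 4
  i=5 (odd): negate to -8
Therefore ans = [3, -17, 15, -4, 4, -8].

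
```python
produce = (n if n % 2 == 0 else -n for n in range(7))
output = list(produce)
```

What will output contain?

Step 1: For each n in range(7), yield n if even, else -n:
  n=0: even, yield 0
  n=1: odd, yield -1
  n=2: even, yield 2
  n=3: odd, yield -3
  n=4: even, yield 4
  n=5: odd, yield -5
  n=6: even, yield 6
Therefore output = [0, -1, 2, -3, 4, -5, 6].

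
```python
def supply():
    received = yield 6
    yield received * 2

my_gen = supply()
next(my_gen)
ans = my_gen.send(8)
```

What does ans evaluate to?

Step 1: next(my_gen) advances to first yield, producing 6.
Step 2: send(8) resumes, received = 8.
Step 3: yield received * 2 = 8 * 2 = 16.
Therefore ans = 16.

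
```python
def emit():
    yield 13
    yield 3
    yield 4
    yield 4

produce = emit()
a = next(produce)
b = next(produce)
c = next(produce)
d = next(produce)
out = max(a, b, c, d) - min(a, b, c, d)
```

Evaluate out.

Step 1: Create generator and consume all values:
  a = next(produce) = 13
  b = next(produce) = 3
  c = next(produce) = 4
  d = next(produce) = 4
Step 2: max = 13, min = 3, out = 13 - 3 = 10.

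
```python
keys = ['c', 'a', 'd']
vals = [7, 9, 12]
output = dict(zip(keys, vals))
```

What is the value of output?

Step 1: zip pairs keys with values:
  'c' -> 7
  'a' -> 9
  'd' -> 12
Therefore output = {'c': 7, 'a': 9, 'd': 12}.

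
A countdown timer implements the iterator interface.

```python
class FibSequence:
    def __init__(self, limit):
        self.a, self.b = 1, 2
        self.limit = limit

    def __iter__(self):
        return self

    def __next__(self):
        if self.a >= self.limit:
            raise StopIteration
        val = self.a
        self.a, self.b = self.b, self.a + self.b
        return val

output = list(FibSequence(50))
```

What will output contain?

Step 1: Fibonacci-like sequence (a=1, b=2) until >= 50:
  Yield 1, then a,b = 2,3
  Yield 2, then a,b = 3,5
  Yield 3, then a,b = 5,8
  Yield 5, then a,b = 8,13
  Yield 8, then a,b = 13,21
  Yield 13, then a,b = 21,34
  Yield 21, then a,b = 34,55
  Yield 34, then a,b = 55,89
Step 2: 55 >= 50, stop.
Therefore output = [1, 2, 3, 5, 8, 13, 21, 34].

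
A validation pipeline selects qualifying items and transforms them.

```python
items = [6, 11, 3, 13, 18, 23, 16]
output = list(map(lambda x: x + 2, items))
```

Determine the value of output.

Step 1: Apply lambda x: x + 2 to each element:
  6 -> 8
  11 -> 13
  3 -> 5
  13 -> 15
  18 -> 20
  23 -> 25
  16 -> 18
Therefore output = [8, 13, 5, 15, 20, 25, 18].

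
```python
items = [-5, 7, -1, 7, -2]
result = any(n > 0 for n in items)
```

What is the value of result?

Step 1: Check n > 0 for each element in [-5, 7, -1, 7, -2]:
  -5 > 0: False
  7 > 0: True
  -1 > 0: False
  7 > 0: True
  -2 > 0: False
Step 2: any() returns True.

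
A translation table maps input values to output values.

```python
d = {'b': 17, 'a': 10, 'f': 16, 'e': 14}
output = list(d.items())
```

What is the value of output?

Step 1: d.items() returns (key, value) pairs in insertion order.
Therefore output = [('b', 17), ('a', 10), ('f', 16), ('e', 14)].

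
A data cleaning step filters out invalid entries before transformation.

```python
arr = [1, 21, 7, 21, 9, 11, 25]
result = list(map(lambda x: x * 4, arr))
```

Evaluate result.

Step 1: Apply lambda x: x * 4 to each element:
  1 -> 4
  21 -> 84
  7 -> 28
  21 -> 84
  9 -> 36
  11 -> 44
  25 -> 100
Therefore result = [4, 84, 28, 84, 36, 44, 100].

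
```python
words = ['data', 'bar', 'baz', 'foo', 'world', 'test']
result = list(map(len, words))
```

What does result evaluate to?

Step 1: Map len() to each word:
  'data' -> 4
  'bar' -> 3
  'baz' -> 3
  'foo' -> 3
  'world' -> 5
  'test' -> 4
Therefore result = [4, 3, 3, 3, 5, 4].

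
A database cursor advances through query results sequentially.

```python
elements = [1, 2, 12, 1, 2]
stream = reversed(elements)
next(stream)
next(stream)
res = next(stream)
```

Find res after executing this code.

Step 1: reversed([1, 2, 12, 1, 2]) gives iterator: [2, 1, 12, 2, 1].
Step 2: First next() = 2, second next() = 1.
Step 3: Third next() = 12.
Therefore res = 12.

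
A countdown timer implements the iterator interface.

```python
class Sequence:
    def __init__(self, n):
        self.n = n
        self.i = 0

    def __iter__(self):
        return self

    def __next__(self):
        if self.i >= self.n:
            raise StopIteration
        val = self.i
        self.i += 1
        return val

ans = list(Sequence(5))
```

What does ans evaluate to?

Step 1: Sequence(5) creates an iterator counting 0 to 4.
Step 2: list() consumes all values: [0, 1, 2, 3, 4].
Therefore ans = [0, 1, 2, 3, 4].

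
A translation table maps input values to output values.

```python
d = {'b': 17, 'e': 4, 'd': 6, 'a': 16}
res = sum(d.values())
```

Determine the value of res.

Step 1: d.values() = [17, 4, 6, 16].
Step 2: sum = 43.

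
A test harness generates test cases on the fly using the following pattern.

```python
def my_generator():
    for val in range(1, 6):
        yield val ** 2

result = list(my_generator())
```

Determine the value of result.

Step 1: For each val in range(1, 6), yield val**2:
  val=1: yield 1**2 = 1
  val=2: yield 2**2 = 4
  val=3: yield 3**2 = 9
  val=4: yield 4**2 = 16
  val=5: yield 5**2 = 25
Therefore result = [1, 4, 9, 16, 25].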